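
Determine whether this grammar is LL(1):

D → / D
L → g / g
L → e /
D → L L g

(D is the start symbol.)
Relevant sets:
  FIRST(L) = { 'e', 'g' }

For D:
  PREDICT(D → '/' D) = { '/' }
  PREDICT(D → L L g) = { 'e', 'g' }
For L:
  PREDICT(L → g '/' g) = { 'g' }
  PREDICT(L → e '/') = { 'e' }

All predict sets are disjoint. The grammar IS LL(1).

Answer: Yes, the grammar is LL(1).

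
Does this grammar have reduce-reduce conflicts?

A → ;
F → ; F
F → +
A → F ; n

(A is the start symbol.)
No reduce-reduce conflicts

A reduce-reduce conflict occurs when an LR(0) state has two complete items [A → α .] and [B → β .] — both call for a reduction, and with no lookahead the parser cannot choose between them.

Augment with A' → A and build the canonical LR(0) collection (I0 = CLOSURE({[A' → . A]}), then GOTO on every symbol after a dot until no new states appear). It has 9 states:
  I0: { [A → . ;], [A → . F ; n], [A' → . A], [F → . +], [F → . ; F] }  — shift
  I1: { [F → + .] }  — reduce
  I2: { [A → ; .], [F → . +], [F → . ; F], [F → ; . F] }  — shift, reduce
  I3: { [A' → A .] }  — accept
  I4: { [A → F . ; n] }  — shift
  I5: { [A → F ; . n] }  — shift
  I6: { [A → F ; n .] }  — reduce
  I7: { [F → . +], [F → . ; F], [F → ; . F] }  — shift
  I8: { [F → ; F .] }  — reduce

No state contains more than one complete item.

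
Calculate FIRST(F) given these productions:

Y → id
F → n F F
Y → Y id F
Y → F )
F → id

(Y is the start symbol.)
{ 'id', 'n' }

To compute FIRST(F), examine every production with F on the left-hand side, reading each right-hand side left to right until a non-nullable symbol is reached.

From F → n F F:
  - n is a terminal: add 'n' and stop
From F → id:
  - id is a terminal: add 'id' and stop

Collecting: FIRST(F) = { 'id', 'n' }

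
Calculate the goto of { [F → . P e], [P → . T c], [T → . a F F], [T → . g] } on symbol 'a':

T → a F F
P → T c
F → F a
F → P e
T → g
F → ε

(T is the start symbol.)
{ [F → . F a], [F → . P e], [F → .], [P → . T c], [T → . a F F], [T → . g], [T → a . F F] }

GOTO(I, 'a') = CLOSURE({ [A → αX.β] : [A → α.Xβ] ∈ I, X = 'a' })

Items with dot before 'a', with the dot advanced:
  [T → . a F F] → [T → a . F F]
Closure of the advanced items:
  [T → a . F F] has the dot before F: add [F → . F a], [F → . P e], [F → .]
  [F → . P e] has the dot before P: add [P → . T c]
  [P → . T c] has the dot before T: add [T → . a F F], [T → . g]

GOTO = { [F → . F a], [F → . P e], [F → .], [P → . T c], [T → . a F F], [T → . g], [T → a . F F] }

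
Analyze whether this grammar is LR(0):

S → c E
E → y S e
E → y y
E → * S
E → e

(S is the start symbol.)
A grammar is LR(0) if no state in the canonical LR(0) collection has:
  - both a shift item (dot before a terminal) and a complete item (shift-reduce conflict), or
  - two or more complete items (reduce-reduce conflict; the accept item [S' → S .] counts as a complete item here).

Augment with S' → S and build the canonical LR(0) collection (I0 = CLOSURE({[S' → . S]}), then GOTO on every symbol after a dot until no new states appear). It has 11 states:
  I0: { [S → . c E], [S' → . S] }  — shift
  I1: { [S' → S .] }  — accept
  I2: { [E → . * S], [E → . e], [E → . y S e], [E → . y y], [S → c . E] }  — shift
  I3: { [E → * . S], [S → . c E] }  — shift
  I4: { [S → c E .] }  — reduce
  I5: { [E → e .] }  — reduce
  I6: { [E → y . S e], [E → y . y], [S → . c E] }  — shift
  I7: { [E → y S . e] }  — shift
  I8: { [E → y y .] }  — reduce
  I9: { [E → y S e .] }  — reduce
  I10: { [E → * S .] }  — reduce

Every state is either a pure shift/goto state or contains exactly one complete item and nothing to shift — no conflicts. The grammar is LR(0).

Answer: Yes, the grammar is LR(0)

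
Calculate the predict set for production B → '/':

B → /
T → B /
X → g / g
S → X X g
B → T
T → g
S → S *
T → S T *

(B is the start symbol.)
{ '/' }

PREDICT(B → '/') = (FIRST(RHS) \ {ε}) ∪ (FOLLOW(B) if ε ∈ FIRST(RHS), i.e. RHS ⇒* ε)
FIRST('/') = { '/' }
ε ∉ FIRST('/'), so FOLLOW(B) is not added.
PREDICT(B → '/') = { '/' }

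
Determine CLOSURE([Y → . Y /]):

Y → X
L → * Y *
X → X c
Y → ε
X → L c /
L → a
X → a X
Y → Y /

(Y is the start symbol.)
Start with: [Y → . Y /]
  [Y → . Y /] has the dot before Y: add [Y → . X], [Y → .]
  [Y → . X] has the dot before X: add [X → . X c], [X → . L c /], [X → . a X]
  [X → . L c /] has the dot before L: add [L → . * Y *], [L → . a]
No further items can be added.

CLOSURE = { [L → . * Y *], [L → . a], [X → . L c /], [X → . X c], [X → . a X], [Y → . X], [Y → . Y /], [Y → .] }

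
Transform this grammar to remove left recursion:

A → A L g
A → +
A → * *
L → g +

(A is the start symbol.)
A is directly left-recursive. The standard transformation for
  A → A α₁ | ... | A α_m | β₁ | ... | β_n
is
  A  → β₁ A' | ... | β_n A'
  A' → α₁ A' | ... | α_m A' | ε

A → + becomes A → + A'
A → * * becomes A → * * A'
A → A L g becomes A' → L g A'
Add A' → ε

Productions for other non-terminals are unchanged:
  L → g +

Resulting grammar:
A → + A'
A → * * A'
A' → L g A'
A' → ε
L → g +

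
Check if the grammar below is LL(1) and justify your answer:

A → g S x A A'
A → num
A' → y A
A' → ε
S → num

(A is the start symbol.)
Relevant sets:
  FOLLOW(A') = { $, 'y' }

For A:
  PREDICT(A → g S x A A') = { 'g' }
  PREDICT(A → num) = { 'num' }
For A':
  PREDICT(A' → y A) = { 'y' }
  PREDICT(A' → ε) = { $, 'y' }
S has a single production, so nothing to check there.

Conflict found: Predict set conflict for A': { 'y' }
The grammar is NOT LL(1).

Answer: No. Predict set conflict for A': { 'y' }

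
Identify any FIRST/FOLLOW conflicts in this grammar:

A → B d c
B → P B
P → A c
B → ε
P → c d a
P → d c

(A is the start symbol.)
Yes. B → P B with FOLLOW(B) on { 'd' }

Nullable non-terminals: B.
FIRST sets used below: FIRST(P) = { 'c', 'd' }

B: nullable alternative(s) B → ε; FOLLOW(B) = { 'd' }
  B → P B: FIRST \ {ε} = { 'c', 'd' } — overlaps FOLLOW(B) on { 'd' }: CONFLICT
  B → ε: FIRST \ {ε} = { } — this is the only nullable alternative, skip

A, P have no nullable alternative, so no FIRST/FOLLOW check is needed there.

So the grammar has 1 FIRST/FOLLOW conflict (marked CONFLICT above).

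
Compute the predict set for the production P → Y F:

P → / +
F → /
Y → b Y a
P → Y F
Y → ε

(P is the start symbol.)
{ '/', 'b' }

PREDICT(P → Y F) = (FIRST(RHS) \ {ε}) ∪ (FOLLOW(P) if ε ∈ FIRST(RHS), i.e. RHS ⇒* ε)
FIRST(Y) = { 'b', ε }
FIRST(F) = { '/' }
FIRST(Y F) = { '/', 'b' }
ε ∉ FIRST(Y F), so FOLLOW(P) is not added.
PREDICT(P → Y F) = { '/', 'b' }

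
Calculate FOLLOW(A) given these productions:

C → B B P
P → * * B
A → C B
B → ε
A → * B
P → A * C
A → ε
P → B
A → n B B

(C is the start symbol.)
To compute FOLLOW(A), find every occurrence of A on a right-hand side N → α A β: add FIRST(β) \ {ε}, and if β is empty or nullable also add FOLLOW(N). Iterate to a fixed point.

In P → A * C: A is followed by '*' C, add FIRST('*' C) \ {ε} = { '*' }

Taking the union: FOLLOW(A) = { '*' }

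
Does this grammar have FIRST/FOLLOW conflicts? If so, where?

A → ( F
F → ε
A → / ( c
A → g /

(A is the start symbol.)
No FIRST/FOLLOW conflicts.

A FIRST/FOLLOW conflict occurs when a non-terminal N has a nullable alternative N → β (β ⇒* ε) and another alternative N → α with FIRST(α) ∩ FOLLOW(N) ≠ ∅: on such a lookahead the parser cannot decide between expanding α and letting N vanish via β.

Nullable non-terminals: F.
F has a nullable alternative but only one production, so nothing to check.

A has no nullable alternative, so no FIRST/FOLLOW check is needed there.

No FIRST/FOLLOW conflicts found.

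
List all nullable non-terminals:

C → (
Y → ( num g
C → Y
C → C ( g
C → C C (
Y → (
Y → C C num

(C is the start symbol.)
A non-terminal is nullable if it can derive ε (the empty string): either it has an ε-production, or it has a production whose right-hand side consists entirely of nullable non-terminals.

There are no ε-productions, so no non-terminal can derive ε.
No non-terminals are nullable.

Answer: None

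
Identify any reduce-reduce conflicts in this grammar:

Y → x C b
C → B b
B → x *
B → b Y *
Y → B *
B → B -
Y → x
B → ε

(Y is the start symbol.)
Yes — I4: [B → .] vs [Y → x .]

A reduce-reduce conflict occurs when an LR(0) state has two complete items [A → α .] and [B → β .] — both call for a reduction, and with no lookahead the parser cannot choose between them.

Augment with Y' → Y and build the canonical LR(0) collection (I0 = CLOSURE({[Y' → . Y]}), then GOTO on every symbol after a dot until no new states appear). It has 15 states:
  I0: { [B → . B -], [B → . b Y *], [B → . x *], [B → .], [Y → . B *], [Y → . x C b], [Y → . x], [Y' → . Y] }  — shift, reduce
  I1: { [B → B . -], [Y → B . *] }  — shift
  I2: { [Y' → Y .] }  — accept
  I3: { [B → . B -], [B → . b Y *], [B → . x *], [B → .], [B → b . Y *], [Y → . B *], [Y → . x C b], [Y → . x] }  — shift, reduce
  I4: { [B → . B -], [B → . b Y *], [B → . x *], [B → .], [B → x . *], [C → . B b], [Y → x . C b], [Y → x .] }  — shift, 2 reduces
  I5: { [B → x * .] }  — reduce
  I6: { [B → B . -], [C → B . b] }  — shift
  I7: { [Y → x C . b] }  — shift
  I8: { [B → x . *] }  — shift
  I9: { [Y → x C b .] }  — reduce
  I10: { [B → B - .] }  — reduce
  I11: { [C → B b .] }  — reduce
  I12: { [B → b Y . *] }  — shift
  I13: { [B → b Y * .] }  — reduce
  I14: { [Y → B * .] }  — reduce

I4 contains complete items [B → .], [Y → x .] — reduce-reduce conflict.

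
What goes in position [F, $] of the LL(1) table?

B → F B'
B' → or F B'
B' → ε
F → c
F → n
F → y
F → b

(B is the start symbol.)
To find M[F, $], we find productions for F where $ is in the predict set (PREDICT(N → α) = (FIRST(α) \ {ε}) ∪ (FOLLOW(N) if α ⇒* ε)).

F → c: PREDICT = { 'c' }
F → n: PREDICT = { 'n' }
F → y: PREDICT = { 'y' }
F → b: PREDICT = { 'b' }

M[F, $] is empty (no production applies)

Answer: Empty (error entry)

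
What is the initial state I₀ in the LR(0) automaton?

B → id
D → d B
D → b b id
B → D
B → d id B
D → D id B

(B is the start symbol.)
First, augment the grammar with B' → B
I₀ = CLOSURE({ [B' → . B] }):
  [B' → . B] has the dot before B: add [B → . id], [B → . D], [B → . d id B]
  [B → . D] has the dot before D: add [D → . d B], [D → . b b id], [D → . D id B]
No further items can be added.

I₀ = { [B → . D], [B → . d id B], [B → . id], [B' → . B], [D → . D id B], [D → . b b id], [D → . d B] }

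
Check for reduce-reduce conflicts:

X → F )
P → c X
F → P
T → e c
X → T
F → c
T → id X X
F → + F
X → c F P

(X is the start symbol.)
A reduce-reduce conflict occurs when an LR(0) state has two complete items [A → α .] and [B → β .] — both call for a reduction, and with no lookahead the parser cannot choose between them.

Augment with X' → X and build the canonical LR(0) collection (I0 = CLOSURE({[X' → . X]}), then GOTO on every symbol after a dot until no new states appear). It has 19 states:
  I0: { [F → . + F], [F → . P], [F → . c], [P → . c X], [T → . e c], [T → . id X X], [X → . F )], [X → . T], [X → . c F P], [X' → . X] }  — shift
  I1: { [F → + . F], [F → . + F], [F → . P], [F → . c], [P → . c X] }  — shift
  I2: { [X → F . )] }  — shift
  I3: { [F → P .] }  — reduce
  I4: { [X → T .] }  — reduce
  I5: { [X' → X .] }  — accept
  I6: { [F → . + F], [F → . P], [F → . c], [F → c .], [P → . c X], [P → c . X], [T → . e c], [T → . id X X], [X → . F )], [X → . T], [X → . c F P], [X → c . F P] }  — shift, reduce
  I7: { [T → e . c] }  — shift
  I8: { [F → . + F], [F → . P], [F → . c], [P → . c X], [T → . e c], [T → . id X X], [T → id . X X], [X → . F )], [X → . T], [X → . c F P] }  — shift
  I9: { [F → . + F], [F → . P], [F → . c], [P → . c X], [T → . e c], [T → . id X X], [T → id X . X], [X → . F )], [X → . T], [X → . c F P] }  — shift
  I10: { [T → id X X .] }  — reduce
  I11: { [T → e c .] }  — reduce
  I12: { [P → . c X], [X → F . )], [X → c F . P] }  — shift
  I13: { [P → c X .] }  — reduce
  I14: { [X → F ) .] }  — reduce
  I15: { [X → c F P .] }  — reduce
  I16: { [F → . + F], [F → . P], [F → . c], [P → . c X], [P → c . X], [T → . e c], [T → . id X X], [X → . F )], [X → . T], [X → . c F P] }  — shift
  I17: { [F → + F .] }  — reduce
  I18: { [F → . + F], [F → . P], [F → . c], [F → c .], [P → . c X], [P → c . X], [T → . e c], [T → . id X X], [X → . F )], [X → . T], [X → . c F P] }  — shift, reduce

No state contains more than one complete item.

Answer: No reduce-reduce conflicts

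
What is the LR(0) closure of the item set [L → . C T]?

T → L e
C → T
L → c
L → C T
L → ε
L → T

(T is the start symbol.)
Start with: [L → . C T]
  [L → . C T] has the dot before C: add [C → . T]
  [C → . T] has the dot before T: add [T → . L e]
  [T → . L e] has the dot before L: add [L → . c], [L → .], [L → . T]
No further items can be added.

CLOSURE = { [C → . T], [L → . C T], [L → . T], [L → . c], [L → .], [T → . L e] }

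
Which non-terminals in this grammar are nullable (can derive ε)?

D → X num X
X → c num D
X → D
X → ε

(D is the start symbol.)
{ 'X' }

A non-terminal is nullable if it can derive ε (the empty string): either it has an ε-production, or it has a production whose right-hand side consists entirely of nullable non-terminals.

ε-productions: X → ε
So X is immediately nullable.
No further non-terminal can be added: every production for the remaining non-terminals contains a terminal or a non-nullable non-terminal.
Nullable = { 'X' }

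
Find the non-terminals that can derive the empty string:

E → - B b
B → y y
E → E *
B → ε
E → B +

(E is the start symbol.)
{ 'B' }

A non-terminal is nullable if it can derive ε (the empty string): either it has an ε-production, or it has a production whose right-hand side consists entirely of nullable non-terminals.

ε-productions: B → ε
So B is immediately nullable.
No further non-terminal can be added: every production for the remaining non-terminals contains a terminal or a non-nullable non-terminal.
Nullable = { 'B' }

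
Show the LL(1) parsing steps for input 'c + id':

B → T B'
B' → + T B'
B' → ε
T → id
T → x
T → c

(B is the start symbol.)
Stack is shown with the top on the left.

Stack     Input     Action
--------------------------
B $       c + id $  output B → T B'
T B' $    c + id $  output T → c
c B' $    c + id $  match 'c'
B' $      + id $    output B' → + T B'
+ T B' $  + id $    match '+'
T B' $    id $      output T → id
id B' $   id $      match 'id'
B' $      $         output B' → ε
$         $         accept

The string is accepted.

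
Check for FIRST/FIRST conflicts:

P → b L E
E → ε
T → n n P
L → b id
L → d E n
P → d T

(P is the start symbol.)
No FIRST/FIRST conflicts.

A FIRST/FIRST conflict occurs when two productions N → α and N → β for the same non-terminal have FIRST(α) ∩ FIRST(β) ≠ ∅ (with ε ∈ FIRST of a nullable right-hand side, so two nullable alternatives also conflict).

Productions for P:
  P → b L E: FIRST = { 'b' }
  P → d T: FIRST = { 'd' }
Productions for L:
  L → b id: FIRST = { 'b' }
  L → d E n: FIRST = { 'd' }
E, T have only one production, so no FIRST/FIRST conflict is possible there.

All alternatives of each non-terminal have pairwise disjoint FIRST sets.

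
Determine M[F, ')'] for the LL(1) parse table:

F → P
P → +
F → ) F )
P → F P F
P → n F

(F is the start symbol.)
To find M[F, ')'], we find productions for F where ')' is in the predict set (PREDICT(N → α) = (FIRST(α) \ {ε}) ∪ (FOLLOW(N) if α ⇒* ε)).

Relevant sets:
  FIRST(P) = { ')', '+', 'n' }

F → P: PREDICT = { ')', '+', 'n' }
  ')' is in predict set, so this production goes in M[F, ')']
F → ) F ): PREDICT = { ')' }
  ')' is in predict set, so this production goes in M[F, ')']

M[F, ')'] = F → P, F → ) F )  (a multiply-defined cell — the grammar is not LL(1))

Answer: F → P, F → ) F )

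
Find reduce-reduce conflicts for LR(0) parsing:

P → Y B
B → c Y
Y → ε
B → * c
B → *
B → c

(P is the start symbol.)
Yes — I5: [B → c .] vs [Y → .]

Augment with P' → P and build the canonical LR(0) collection (I0 = CLOSURE({[P' → . P]}), then GOTO on every symbol after a dot until no new states appear). It has 8 states:
  I0: { [P → . Y B], [P' → . P], [Y → .] }  — reduce
  I1: { [P' → P .] }  — accept
  I2: { [B → . * c], [B → . *], [B → . c Y], [B → . c], [P → Y . B] }  — shift
  I3: { [B → * . c], [B → * .] }  — shift, reduce
  I4: { [P → Y B .] }  — reduce
  I5: { [B → c . Y], [B → c .], [Y → .] }  — 2 reduces
  I6: { [B → c Y .] }  — reduce
  I7: { [B → * c .] }  — reduce

I5 contains complete items [B → c .], [Y → .] — reduce-reduce conflict.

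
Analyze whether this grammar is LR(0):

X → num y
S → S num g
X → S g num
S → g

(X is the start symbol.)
A grammar is LR(0) if no state in the canonical LR(0) collection has:
  - both a shift item (dot before a terminal) and a complete item (shift-reduce conflict), or
  - two or more complete items (reduce-reduce conflict; the accept item [X' → X .] counts as a complete item here).

Augment with X' → X and build the canonical LR(0) collection (I0 = CLOSURE({[X' → . X]}), then GOTO on every symbol after a dot until no new states appear). It has 10 states:
  I0: { [S → . S num g], [S → . g], [X → . S g num], [X → . num y], [X' → . X] }  — shift
  I1: { [S → S . num g], [X → S . g num] }  — shift
  I2: { [X' → X .] }  — accept
  I3: { [S → g .] }  — reduce
  I4: { [X → num . y] }  — shift
  I5: { [X → num y .] }  — reduce
  I6: { [X → S g . num] }  — shift
  I7: { [S → S num . g] }  — shift
  I8: { [S → S num g .] }  — reduce
  I9: { [X → S g num .] }  — reduce

Every state is either a pure shift/goto state or contains exactly one complete item and nothing to shift — no conflicts. The grammar is LR(0).

Answer: Yes, the grammar is LR(0)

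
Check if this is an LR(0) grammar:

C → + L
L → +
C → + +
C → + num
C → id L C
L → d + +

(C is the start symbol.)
Augment with C' → C and build the canonical LR(0) collection (I0 = CLOSURE({[C' → . C]}), then GOTO on every symbol after a dot until no new states appear). It has 13 states:
  I0: { [C → . + +], [C → . + L], [C → . + num], [C → . id L C], [C' → . C] }  — shift
  I1: { [C → + . +], [C → + . L], [C → + . num], [L → . +], [L → . d + +] }  — shift
  I2: { [C' → C .] }  — accept
  I3: { [C → id . L C], [L → . +], [L → . d + +] }  — shift
  I4: { [L → + .] }  — reduce
  I5: { [C → . + +], [C → . + L], [C → . + num], [C → . id L C], [C → id L . C] }  — shift
  I6: { [L → d . + +] }  — shift
  I7: { [L → d + . +] }  — shift
  I8: { [L → d + + .] }  — reduce
  I9: { [C → id L C .] }  — reduce
  I10: { [C → + + .], [L → + .] }  — 2 reduces
  I11: { [C → + L .] }  — reduce
  I12: { [C → + num .] }  — reduce

Conflict in state I10:
  Reduce-reduce conflict: [C → + + .] and [L → + .]
So the grammar is NOT LR(0).

Answer: No. Reduce-reduce conflict: [C → + + .] and [L → + .]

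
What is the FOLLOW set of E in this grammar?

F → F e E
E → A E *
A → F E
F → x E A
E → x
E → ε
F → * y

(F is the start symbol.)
To compute FOLLOW(E), find every occurrence of E on a right-hand side N → α E β: add FIRST(β) \ {ε}, and if β is empty or nullable also add FOLLOW(N). Iterate to a fixed point.

In F → F e E: E is at the end, add FOLLOW(F)
In E → A E *: E is followed by '*', add FIRST('*') \ {ε} = { '*' }
In A → F E: E is at the end, add FOLLOW(A)
In F → x E A: E is followed by A, add FIRST(A) \ {ε} = { '*', 'x' }

The FOLLOW sets referred to above (computed the same way, to a fixed point):
  FOLLOW(F) = { $, '*', 'e', 'x' }
  FOLLOW(A) = { $, '*', 'e', 'x' }

Taking the union: FOLLOW(E) = { $, '*', 'e', 'x' }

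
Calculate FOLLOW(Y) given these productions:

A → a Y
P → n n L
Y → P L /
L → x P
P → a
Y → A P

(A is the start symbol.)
In A → a Y: Y is at the end, add FOLLOW(A)

The FOLLOW sets referred to above (computed the same way, to a fixed point):
  FOLLOW(A) = { $, 'a', 'n' }

Taking the union: FOLLOW(Y) = { $, 'a', 'n' }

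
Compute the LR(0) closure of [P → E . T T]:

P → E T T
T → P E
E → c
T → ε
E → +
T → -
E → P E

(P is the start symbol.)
{ [E → . +], [E → . P E], [E → . c], [P → . E T T], [P → E . T T], [T → . -], [T → . P E], [T → .] }

Start with: [P → E . T T]
  [P → E . T T] has the dot before T: add [T → . P E], [T → .], [T → . -]
  [T → . P E] has the dot before P: add [P → . E T T]
  [P → . E T T] has the dot before E: add [E → . c], [E → . +], [E → . P E]
No further items can be added.

CLOSURE = { [E → . +], [E → . P E], [E → . c], [P → . E T T], [P → E . T T], [T → . -], [T → . P E], [T → .] }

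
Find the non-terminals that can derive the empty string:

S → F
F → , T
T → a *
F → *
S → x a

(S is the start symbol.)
None

There are no ε-productions, so no non-terminal can derive ε.
No non-terminals are nullable.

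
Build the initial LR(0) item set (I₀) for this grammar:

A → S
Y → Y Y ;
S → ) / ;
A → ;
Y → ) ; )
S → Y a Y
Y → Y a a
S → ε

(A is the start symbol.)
First, augment the grammar with A' → A
I₀ = CLOSURE({ [A' → . A] }):
  [A' → . A] has the dot before A: add [A → . S], [A → . ;]
  [A → . S] has the dot before S: add [S → . ) / ;], [S → . Y a Y], [S → .]
  [S → . Y a Y] has the dot before Y: add [Y → . Y Y ;], [Y → . ) ; )], [Y → . Y a a]
No further items can be added.

I₀ = { [A → . ;], [A → . S], [A' → . A], [S → . ) / ;], [S → . Y a Y], [S → .], [Y → . ) ; )], [Y → . Y Y ;], [Y → . Y a a] }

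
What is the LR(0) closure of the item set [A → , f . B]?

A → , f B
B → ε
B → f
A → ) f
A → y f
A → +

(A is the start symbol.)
{ [A → , f . B], [B → . f], [B → .] }

To compute CLOSURE, for each item [A → α.Bβ] where B is a non-terminal, add [B → .γ] for all productions B → γ; repeat for the newly added items until nothing changes.

Start with: [A → , f . B]
  [A → , f . B] has the dot before B: add [B → .], [B → . f]
No further items can be added.

CLOSURE = { [A → , f . B], [B → . f], [B → .] }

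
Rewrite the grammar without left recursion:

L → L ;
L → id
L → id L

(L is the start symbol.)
L is directly left-recursive. The standard transformation for
  A → A α₁ | ... | A α_m | β₁ | ... | β_n
is
  A  → β₁ A' | ... | β_n A'
  A' → α₁ A' | ... | α_m A' | ε

L → id becomes L → id L'
L → id L becomes L → id L L'
L → L ; becomes L' → ; L'
Add L' → ε

Resulting grammar:
L → id L'
L → id L L'
L' → ; L'
L' → ε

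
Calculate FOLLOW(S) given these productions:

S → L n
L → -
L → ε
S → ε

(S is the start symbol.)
S is the start symbol, so $ ∈ FOLLOW(S).
S does not occur on any right-hand side.

Taking the union: FOLLOW(S) = { $ }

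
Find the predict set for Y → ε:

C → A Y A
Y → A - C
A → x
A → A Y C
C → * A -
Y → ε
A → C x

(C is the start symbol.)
PREDICT(Y → ε) = (FIRST(RHS) \ {ε}) ∪ (FOLLOW(Y) if ε ∈ FIRST(RHS), i.e. RHS ⇒* ε)
The right-hand side is ε (FIRST(ε) = { ε }), so the predict set is FOLLOW(Y) = { '*', 'x' }
PREDICT(Y → ε) = { '*', 'x' }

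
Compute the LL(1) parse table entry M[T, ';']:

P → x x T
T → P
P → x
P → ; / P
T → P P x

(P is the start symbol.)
T → P, T → P P x

To find M[T, ';'], we find productions for T where ';' is in the predict set (PREDICT(N → α) = (FIRST(α) \ {ε}) ∪ (FOLLOW(N) if α ⇒* ε)).

Relevant sets:
  FIRST(P) = { ';', 'x' }

T → P: PREDICT = { ';', 'x' }
  ';' is in predict set, so this production goes in M[T, ';']
T → P P x: PREDICT = { ';', 'x' }
  ';' is in predict set, so this production goes in M[T, ';']

M[T, ';'] = T → P, T → P P x  (a multiply-defined cell — the grammar is not LL(1))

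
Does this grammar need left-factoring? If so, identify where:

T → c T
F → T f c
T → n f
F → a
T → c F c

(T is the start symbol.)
Yes, T has productions with common prefix 'c'

Left-factoring is needed when two productions for the same non-terminal
share a common prefix on the right-hand side.

Productions for T:
  T → c T
  T → n f
  T → c F c
Productions for F:
  F → T f c
  F → a

Found common prefix 'c' in productions for T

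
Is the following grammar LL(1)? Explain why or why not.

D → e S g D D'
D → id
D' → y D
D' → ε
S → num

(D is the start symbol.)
No. Predict set conflict for D': { 'y' }

A grammar is LL(1) if for each non-terminal N with multiple productions, the predict sets of those productions are pairwise disjoint, where PREDICT(N → α) = (FIRST(α) \ {ε}) ∪ (FOLLOW(N) if α ⇒* ε).

Relevant sets:
  FOLLOW(D') = { $, 'y' }

For D:
  PREDICT(D → e S g D D') = { 'e' }
  PREDICT(D → id) = { 'id' }
For D':
  PREDICT(D' → y D) = { 'y' }
  PREDICT(D' → ε) = { $, 'y' }
S has a single production, so nothing to check there.

Conflict found: Predict set conflict for D': { 'y' }
The grammar is NOT LL(1).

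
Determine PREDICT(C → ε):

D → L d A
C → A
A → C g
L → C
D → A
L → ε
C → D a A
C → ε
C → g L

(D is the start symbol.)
PREDICT(C → ε) = (FIRST(RHS) \ {ε}) ∪ (FOLLOW(C) if ε ∈ FIRST(RHS), i.e. RHS ⇒* ε)
The right-hand side is ε (FIRST(ε) = { ε }), so the predict set is FOLLOW(C) = { 'd', 'g' }
PREDICT(C → ε) = { 'd', 'g' }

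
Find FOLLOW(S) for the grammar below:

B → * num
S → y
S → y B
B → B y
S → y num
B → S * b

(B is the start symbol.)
{ '*' }

To compute FOLLOW(S), find every occurrence of S on a right-hand side N → α S β: add FIRST(β) \ {ε}, and if β is empty or nullable also add FOLLOW(N). Iterate to a fixed point.

In B → S * b: S is followed by '*' b, add FIRST('*' b) \ {ε} = { '*' }

Taking the union: FOLLOW(S) = { '*' }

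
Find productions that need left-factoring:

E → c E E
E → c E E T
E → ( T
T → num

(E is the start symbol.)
Left-factoring is needed when two productions for the same non-terminal
share a common prefix on the right-hand side.

Productions for E:
  E → c E E
  E → c E E T
  E → ( T

Found common prefix 'c E E' in productions for E

Answer: Yes, E has productions with common prefix 'c E E'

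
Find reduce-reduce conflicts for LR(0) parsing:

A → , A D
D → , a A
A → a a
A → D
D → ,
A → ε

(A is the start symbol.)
Yes — I1: [A → .] vs [D → , .]

Augment with A' → A and build the canonical LR(0) collection (I0 = CLOSURE({[A' → . A]}), then GOTO on every symbol after a dot until no new states appear). It has 13 states:
  I0: { [A → . , A D], [A → . D], [A → . a a], [A → .], [A' → . A], [D → . , a A], [D → . ,] }  — shift, reduce
  I1: { [A → , . A D], [A → . , A D], [A → . D], [A → . a a], [A → .], [D → , . a A], [D → , .], [D → . , a A], [D → . ,] }  — shift, 2 reduces
  I2: { [A' → A .] }  — accept
  I3: { [A → D .] }  — reduce
  I4: { [A → a . a] }  — shift
  I5: { [A → a a .] }  — reduce
  I6: { [A → , A . D], [D → . , a A], [D → . ,] }  — shift
  I7: { [A → . , A D], [A → . D], [A → . a a], [A → .], [A → a . a], [D → , a . A], [D → . , a A], [D → . ,] }  — shift, reduce
  I8: { [D → , a A .] }  — reduce
  I9: { [A → a . a], [A → a a .] }  — shift, reduce
  I10: { [D → , . a A], [D → , .] }  — shift, reduce
  I11: { [A → , A D .] }  — reduce
  I12: { [A → . , A D], [A → . D], [A → . a a], [A → .], [D → , a . A], [D → . , a A], [D → . ,] }  — shift, reduce

I1 contains complete items [A → .], [D → , .] — reduce-reduce conflict.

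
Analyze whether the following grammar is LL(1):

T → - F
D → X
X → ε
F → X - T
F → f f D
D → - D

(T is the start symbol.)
Relevant sets:
  FIRST(X) = { ε }
  FOLLOW(D) = { $ }

For D:
  PREDICT(D → X) = { $ }
  PREDICT(D → '-' D) = { '-' }
For F:
  PREDICT(F → X '-' T) = { '-' }
  PREDICT(F → f f D) = { 'f' }
T, X have a single production, so nothing to check there.

All predict sets are disjoint. The grammar IS LL(1).

Answer: Yes, the grammar is LL(1).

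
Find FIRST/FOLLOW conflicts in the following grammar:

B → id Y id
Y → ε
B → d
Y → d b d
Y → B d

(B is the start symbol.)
Yes. Y → B d with FOLLOW(Y) on { 'id' }

A FIRST/FOLLOW conflict occurs when a non-terminal N has a nullable alternative N → β (β ⇒* ε) and another alternative N → α with FIRST(α) ∩ FOLLOW(N) ≠ ∅: on such a lookahead the parser cannot decide between expanding α and letting N vanish via β.

Nullable non-terminals: Y.
FIRST sets used below: FIRST(B) = { 'd', 'id' }

Y: nullable alternative(s) Y → ε; FOLLOW(Y) = { 'id' }
  Y → ε: FIRST \ {ε} = { } — this is the only nullable alternative, skip
  Y → d b d: FIRST \ {ε} = { 'd' } — disjoint from FOLLOW(Y)
  Y → B d: FIRST \ {ε} = { 'd', 'id' } — overlaps FOLLOW(Y) on { 'id' }: CONFLICT

B has no nullable alternative, so no FIRST/FOLLOW check is needed there.

So the grammar has 1 FIRST/FOLLOW conflict (marked CONFLICT above).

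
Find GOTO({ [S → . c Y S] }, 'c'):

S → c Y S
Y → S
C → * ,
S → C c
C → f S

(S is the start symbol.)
{ [C → . * ,], [C → . f S], [S → . C c], [S → . c Y S], [S → c . Y S], [Y → . S] }

GOTO(I, 'c') = CLOSURE({ [A → αX.β] : [A → α.Xβ] ∈ I, X = 'c' })

Items with dot before 'c', with the dot advanced:
  [S → . c Y S] → [S → c . Y S]
Closure of the advanced items:
  [S → c . Y S] has the dot before Y: add [Y → . S]
  [Y → . S] has the dot before S: add [S → . c Y S], [S → . C c]
  [S → . C c] has the dot before C: add [C → . * ,], [C → . f S]

GOTO = { [C → . * ,], [C → . f S], [S → . C c], [S → . c Y S], [S → c . Y S], [Y → . S] }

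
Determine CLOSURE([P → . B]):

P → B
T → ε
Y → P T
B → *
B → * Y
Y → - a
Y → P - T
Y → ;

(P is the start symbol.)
Start with: [P → . B]
  [P → . B] has the dot before B: add [B → . *], [B → . * Y]
No further items can be added.

CLOSURE = { [B → . * Y], [B → . *], [P → . B] }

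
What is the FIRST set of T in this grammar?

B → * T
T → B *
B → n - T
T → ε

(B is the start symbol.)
{ '*', 'n', ε }

To compute FIRST(T), examine every production with T on the left-hand side, reading each right-hand side left to right until a non-nullable symbol is reached.

FIRST sets of the other non-terminals involved (by the same procedure, iterated to a fixed point):
  FIRST(B) = { '*', 'n' }

From T → B *:
  - B is a non-terminal: add FIRST(B) \ {ε} = { '*', 'n' }
    B is not nullable, so stop
From T → ε:
  - ε-production, so ε ∈ FIRST(T)

Collecting: FIRST(T) = { '*', 'n', ε }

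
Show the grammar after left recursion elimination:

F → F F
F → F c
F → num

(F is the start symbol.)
F is directly left-recursive. The standard transformation for
  A → A α₁ | ... | A α_m | β₁ | ... | β_n
is
  A  → β₁ A' | ... | β_n A'
  A' → α₁ A' | ... | α_m A' | ε

F → num becomes F → num F'
F → F F becomes F' → F F'
F → F c becomes F' → c F'
Add F' → ε

Resulting grammar:
F → num F'
F' → F F'
F' → c F'
F' → ε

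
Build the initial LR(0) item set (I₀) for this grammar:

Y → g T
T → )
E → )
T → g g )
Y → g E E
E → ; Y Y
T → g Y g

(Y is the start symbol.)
First, augment the grammar with Y' → Y
I₀ = CLOSURE({ [Y' → . Y] }):
  [Y' → . Y] has the dot before Y: add [Y → . g T], [Y → . g E E]
No further items can be added.

I₀ = { [Y → . g E E], [Y → . g T], [Y' → . Y] }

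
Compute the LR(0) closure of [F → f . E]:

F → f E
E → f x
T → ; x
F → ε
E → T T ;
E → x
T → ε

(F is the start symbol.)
Start with: [F → f . E]
  [F → f . E] has the dot before E: add [E → . f x], [E → . T T ;], [E → . x]
  [E → . T T ;] has the dot before T: add [T → . ; x], [T → .]
No further items can be added.

CLOSURE = { [E → . T T ;], [E → . f x], [E → . x], [F → f . E], [T → . ; x], [T → .] }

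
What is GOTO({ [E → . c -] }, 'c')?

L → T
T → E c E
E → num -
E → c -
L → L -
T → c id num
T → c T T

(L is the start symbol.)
GOTO(I, 'c') = CLOSURE({ [A → αX.β] : [A → α.Xβ] ∈ I, X = 'c' })

Items with dot before 'c', with the dot advanced:
  [E → . c -] → [E → c . -]
Closure adds nothing (no advanced item has the dot before a non-terminal).

GOTO = { [E → c . -] }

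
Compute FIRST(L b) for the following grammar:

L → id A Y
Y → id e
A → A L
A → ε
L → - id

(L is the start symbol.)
FIRST sets of the non-terminals involved (from the grammar, by fixed-point iteration):
  FIRST(L) = { '-', 'id' }

To compute FIRST(L b), process the symbols left to right:
Symbol L is a non-terminal. Add FIRST(L) \ {ε} = { '-', 'id' }
L is not nullable (ε ∉ FIRST(L)), so stop here.
FIRST(L b) = { '-', 'id' }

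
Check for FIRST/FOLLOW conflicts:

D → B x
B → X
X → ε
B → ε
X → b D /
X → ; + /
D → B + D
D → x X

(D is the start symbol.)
A FIRST/FOLLOW conflict occurs when a non-terminal N has a nullable alternative N → β (β ⇒* ε) and another alternative N → α with FIRST(α) ∩ FOLLOW(N) ≠ ∅: on such a lookahead the parser cannot decide between expanding α and letting N vanish via β.

Nullable non-terminals: B, X.
FIRST sets used below: FIRST(X) = { ';', 'b', ε }

B: nullable alternative(s) B → X, B → ε; FOLLOW(B) = { '+', 'x' }
  B → X: FIRST \ {ε} = { ';', 'b' } — disjoint from FOLLOW(B)
  B → ε: FIRST \ {ε} = { } — disjoint from FOLLOW(B)

X: nullable alternative(s) X → ε; FOLLOW(X) = { $, '+', '/', 'x' }
  X → ε: FIRST \ {ε} = { } — this is the only nullable alternative, skip
  X → b D /: FIRST \ {ε} = { 'b' } — disjoint from FOLLOW(X)
  X → ; + /: FIRST \ {ε} = { ';' } — disjoint from FOLLOW(X)

D has no nullable alternative, so no FIRST/FOLLOW check is needed there.

No FIRST/FOLLOW conflicts found.

Answer: No FIRST/FOLLOW conflicts.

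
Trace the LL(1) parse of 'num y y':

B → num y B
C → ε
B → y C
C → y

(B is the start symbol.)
LL(1) parsing maintains a stack (initially the start symbol over $) and the input. At each step: if the stack top is a terminal, match it against the current input token; if it is a non-terminal N, replace it with the RHS of M[N, lookahead] (the unique production whose predict set contains the lookahead).

Stack is shown with the top on the left.

Stack      Input      Action
----------------------------
B $        num y y $  output B → num y B
num y B $  num y y $  match 'num'
y B $      y y $      match 'y'
B $        y $        output B → y C
y C $      y $        match 'y'
C $        $          output C → ε
$          $          accept

The string is accepted.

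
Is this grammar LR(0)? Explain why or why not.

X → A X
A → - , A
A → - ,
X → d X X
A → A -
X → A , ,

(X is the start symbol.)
No. Shift-reduce conflict between [A → A - .] and [A → - . ,]

A grammar is LR(0) if no state in the canonical LR(0) collection has:
  - both a shift item (dot before a terminal) and a complete item (shift-reduce conflict), or
  - two or more complete items (reduce-reduce conflict; the accept item [X' → X .] counts as a complete item here).

Augment with X' → X and build the canonical LR(0) collection (I0 = CLOSURE({[X' → . X]}), then GOTO on every symbol after a dot until no new states appear). It has 14 states:
  I0: { [A → . - , A], [A → . - ,], [A → . A -], [X → . A , ,], [X → . A X], [X → . d X X], [X' → . X] }  — shift
  I1: { [A → - . , A], [A → - . ,] }  — shift
  I2: { [A → . - , A], [A → . - ,], [A → . A -], [A → A . -], [X → . A , ,], [X → . A X], [X → . d X X], [X → A . , ,], [X → A . X] }  — shift
  I3: { [X' → X .] }  — accept
  I4: { [A → . - , A], [A → . - ,], [A → . A -], [X → . A , ,], [X → . A X], [X → . d X X], [X → d . X X] }  — shift
  I5: { [A → . - , A], [A → . - ,], [A → . A -], [X → . A , ,], [X → . A X], [X → . d X X], [X → d X . X] }  — shift
  I6: { [X → d X X .] }  — reduce
  I7: { [X → A , . ,] }  — shift
  I8: { [A → - . , A], [A → - . ,], [A → A - .] }  — shift, reduce
  I9: { [X → A X .] }  — reduce
  I10: { [A → - , . A], [A → - , .], [A → . - , A], [A → . - ,], [A → . A -] }  — shift, reduce
  I11: { [A → - , A .], [A → A . -] }  — shift, reduce
  I12: { [A → A - .] }  — reduce
  I13: { [X → A , , .] }  — reduce

Conflict in state I8:
  Shift-reduce conflict between [A → A - .] and [A → - . ,]
So the grammar is NOT LR(0).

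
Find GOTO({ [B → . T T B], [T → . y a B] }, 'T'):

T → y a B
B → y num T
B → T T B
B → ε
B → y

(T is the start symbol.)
{ [B → T . T B], [T → . y a B] }

GOTO(I, 'T') = CLOSURE({ [A → αX.β] : [A → α.Xβ] ∈ I, X = 'T' })

Items with dot before 'T', with the dot advanced:
  [B → . T T B] → [B → T . T B]
Closure of the advanced items:
  [B → T . T B] has the dot before T: add [T → . y a B]

GOTO = { [B → T . T B], [T → . y a B] }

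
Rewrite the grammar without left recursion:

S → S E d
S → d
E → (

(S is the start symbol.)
S → d S'
S' → E d S'
S' → ε
E → (

S is directly left-recursive. The standard transformation for
  A → A α₁ | ... | A α_m | β₁ | ... | β_n
is
  A  → β₁ A' | ... | β_n A'
  A' → α₁ A' | ... | α_m A' | ε

S → d becomes S → d S'
S → S E d becomes S' → E d S'
Add S' → ε

Productions for other non-terminals are unchanged:
  E → (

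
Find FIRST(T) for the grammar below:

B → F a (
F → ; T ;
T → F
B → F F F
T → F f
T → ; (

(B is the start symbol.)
FIRST sets of the other non-terminals involved (by the same procedure, iterated to a fixed point):
  FIRST(F) = { ';' }

From T → F:
  - F is a non-terminal: add FIRST(F) \ {ε} = { ';' }
    F is not nullable, so stop
From T → F f:
  - F is a non-terminal: add FIRST(F) \ {ε} = { ';' }
    F is not nullable, so stop
From T → ; (:
  - ';' is a terminal: add ';' and stop

Collecting: FIRST(T) = { ';' }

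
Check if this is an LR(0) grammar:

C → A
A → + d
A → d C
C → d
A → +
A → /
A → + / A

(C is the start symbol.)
A grammar is LR(0) if no state in the canonical LR(0) collection has:
  - both a shift item (dot before a terminal) and a complete item (shift-reduce conflict), or
  - two or more complete items (reduce-reduce conflict; the accept item [C' → C .] counts as a complete item here).

Augment with C' → C and build the canonical LR(0) collection (I0 = CLOSURE({[C' → . C]}), then GOTO on every symbol after a dot until no new states appear). It has 11 states:
  I0: { [A → . + / A], [A → . + d], [A → . +], [A → . /], [A → . d C], [C → . A], [C → . d], [C' → . C] }  — shift
  I1: { [A → + . / A], [A → + . d], [A → + .] }  — shift, reduce
  I2: { [A → / .] }  — reduce
  I3: { [C → A .] }  — reduce
  I4: { [C' → C .] }  — accept
  I5: { [A → . + / A], [A → . + d], [A → . +], [A → . /], [A → . d C], [A → d . C], [C → . A], [C → . d], [C → d .] }  — shift, reduce
  I6: { [A → d C .] }  — reduce
  I7: { [A → + / . A], [A → . + / A], [A → . + d], [A → . +], [A → . /], [A → . d C] }  — shift
  I8: { [A → + d .] }  — reduce
  I9: { [A → + / A .] }  — reduce
  I10: { [A → . + / A], [A → . + d], [A → . +], [A → . /], [A → . d C], [A → d . C], [C → . A], [C → . d] }  — shift

Conflict in state I1:
  Shift-reduce conflict between [A → + .] and [A → + . / A]
So the grammar is NOT LR(0).

Answer: No. Shift-reduce conflict between [A → + .] and [A → + . / A]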